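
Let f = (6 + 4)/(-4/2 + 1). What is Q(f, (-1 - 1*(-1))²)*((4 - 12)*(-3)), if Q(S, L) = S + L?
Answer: -240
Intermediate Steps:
f = -10 (f = 10/(-4*½ + 1) = 10/(-2 + 1) = 10/(-1) = 10*(-1) = -10)
Q(S, L) = L + S
Q(f, (-1 - 1*(-1))²)*((4 - 12)*(-3)) = ((-1 - 1*(-1))² - 10)*((4 - 12)*(-3)) = ((-1 + 1)² - 10)*(-8*(-3)) = (0² - 10)*24 = (0 - 10)*24 = -10*24 = -240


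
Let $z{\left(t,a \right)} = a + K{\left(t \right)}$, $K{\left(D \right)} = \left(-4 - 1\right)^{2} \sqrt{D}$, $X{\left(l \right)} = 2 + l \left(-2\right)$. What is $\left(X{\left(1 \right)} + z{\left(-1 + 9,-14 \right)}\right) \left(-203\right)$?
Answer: $2842 - 10150 \sqrt{2} \approx -11512.0$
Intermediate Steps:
$X{\left(l \right)} = 2 - 2 l$
$K{\left(D \right)} = 25 \sqrt{D}$ ($K{\left(D \right)} = \left(-5\right)^{2} \sqrt{D} = 25 \sqrt{D}$)
$z{\left(t,a \right)} = a + 25 \sqrt{t}$
$\left(X{\left(1 \right)} + z{\left(-1 + 9,-14 \right)}\right) \left(-203\right) = \left(\left(2 - 2\right) - \left(14 - 25 \sqrt{-1 + 9}\right)\right) \left(-203\right) = \left(\left(2 - 2\right) - \left(14 - 25 \sqrt{8}\right)\right) \left(-203\right) = \left(0 - \left(14 - 25 \cdot 2 \sqrt{2}\right)\right) \left(-203\right) = \left(0 - \left(14 - 50 \sqrt{2}\right)\right) \left(-203\right) = \left(-14 + 50 \sqrt{2}\right) \left(-203\right) = 2842 - 10150 \sqrt{2}$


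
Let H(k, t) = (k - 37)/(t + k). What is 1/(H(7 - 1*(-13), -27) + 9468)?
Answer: 7/66293 ≈ 0.00010559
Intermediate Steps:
H(k, t) = (-37 + k)/(k + t)
1/(H(7 - 1*(-13), -27) + 9468) = 1/((-37 + (7 - 1*(-13)))/((7 - 1*(-13)) - 27) + 9468) = 1/((-37 + (7 + 13))/((7 + 13) - 27) + 9468) = 1/((-37 + 20)/(20 - 27) + 9468) = 1/(-17/(-7) + 9468) = 1/(-⅐*(-17) + 9468) = 1/(17/7 + 9468) = 1/(66293/7) = 7/66293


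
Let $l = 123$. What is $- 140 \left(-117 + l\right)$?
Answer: $-840$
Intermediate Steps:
$- 140 \left(-117 + l\right) = - 140 \left(-117 + 123\right) = \left(-140\right) 6 = -840$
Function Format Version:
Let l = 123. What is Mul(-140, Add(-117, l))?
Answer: -840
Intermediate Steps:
Mul(-140, Add(-117, l)) = Mul(-140, Add(-117, 123)) = Mul(-140, 6) = -840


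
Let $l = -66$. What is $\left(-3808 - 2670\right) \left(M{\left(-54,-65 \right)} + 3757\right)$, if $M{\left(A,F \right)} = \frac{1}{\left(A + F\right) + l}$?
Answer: $- \frac{4502495032}{185} \approx -2.4338 \cdot 10^{7}$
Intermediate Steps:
$M{\left(A,F \right)} = \frac{1}{-66 + A + F}$ ($M{\left(A,F \right)} = \frac{1}{\left(A + F\right) - 66} = \frac{1}{-66 + A + F}$)
$\left(-3808 - 2670\right) \left(M{\left(-54,-65 \right)} + 3757\right) = \left(-3808 - 2670\right) \left(\frac{1}{-66 - 54 - 65} + 3757\right) = - 6478 \left(\frac{1}{-185} + 3757\right) = - 6478 \left(- \frac{1}{185} + 3757\right) = \left(-6478\right) \frac{695044}{185} = - \frac{4502495032}{185}$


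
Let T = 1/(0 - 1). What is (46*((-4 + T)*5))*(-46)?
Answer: 52900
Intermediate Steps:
T = -1 (T = 1/(-1) = -1)
(46*((-4 + T)*5))*(-46) = (46*((-4 - 1)*5))*(-46) = (46*(-5*5))*(-46) = (46*(-25))*(-46) = -1150*(-46) = 52900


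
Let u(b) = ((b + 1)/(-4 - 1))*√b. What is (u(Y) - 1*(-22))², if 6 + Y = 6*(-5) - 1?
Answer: -35852/25 + 1584*I*√37/5 ≈ -1434.1 + 1927.0*I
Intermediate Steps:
Y = -37 (Y = -6 + (6*(-5) - 1) = -6 + (-30 - 1) = -6 - 31 = -37)
u(b) = √b*(-⅕ - b/5) (u(b) = ((1 + b)/(-5))*√b = ((1 + b)*(-⅕))*√b = (-⅕ - b/5)*√b = √b*(-⅕ - b/5))
(u(Y) - 1*(-22))² = (√(-37)*(-1 - 1*(-37))/5 - 1*(-22))² = ((I*√37)*(-1 + 37)/5 + 22)² = ((⅕)*(I*√37)*36 + 22)² = (36*I*√37/5 + 22)² = (22 + 36*I*√37/5)²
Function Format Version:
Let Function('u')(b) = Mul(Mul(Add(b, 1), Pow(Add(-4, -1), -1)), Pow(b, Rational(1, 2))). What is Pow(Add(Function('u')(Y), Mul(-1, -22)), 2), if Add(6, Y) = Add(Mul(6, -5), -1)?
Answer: Add(Rational(-35852, 25), Mul(Rational(1584, 5), I, Pow(37, Rational(1, 2)))) ≈ Add(-1434.1, Mul(1927.0, I))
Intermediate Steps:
Y = -37 (Y = Add(-6, Add(Mul(6, -5), -1)) = Add(-6, Add(-30, -1)) = Add(-6, -31) = -37)
Function('u')(b) = Mul(Pow(b, Rational(1, 2)), Add(Rational(-1, 5), Mul(Rational(-1, 5), b))) (Function('u')(b) = Mul(Mul(Add(1, b), Pow(-5, -1)), Pow(b, Rational(1, 2))) = Mul(Mul(Add(1, b), Rational(-1, 5)), Pow(b, Rational(1, 2))) = Mul(Add(Rational(-1, 5), Mul(Rational(-1, 5), b)), Pow(b, Rational(1, 2))) = Mul(Pow(b, Rational(1, 2)), Add(Rational(-1, 5), Mul(Rational(-1, 5), b))))
Pow(Add(Function('u')(Y), Mul(-1, -22)), 2) = Pow(Add(Mul(Rational(1, 5), Pow(-37, Rational(1, 2)), Add(-1, Mul(-1, -37))), Mul(-1, -22)), 2) = Pow(Add(Mul(Rational(1, 5), Mul(I, Pow(37, Rational(1, 2))), Add(-1, 37)), 22), 2) = Pow(Add(Mul(Rational(1, 5), Mul(I, Pow(37, Rational(1, 2))), 36), 22), 2) = Pow(Add(Mul(Rational(36, 5), I, Pow(37, Rational(1, 2))), 22), 2) = Pow(Add(22, Mul(Rational(36, 5), I, Pow(37, Rational(1, 2)))), 2)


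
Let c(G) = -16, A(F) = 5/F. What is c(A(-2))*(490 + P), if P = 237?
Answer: -11632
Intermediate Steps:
c(A(-2))*(490 + P) = -16*(490 + 237) = -16*727 = -11632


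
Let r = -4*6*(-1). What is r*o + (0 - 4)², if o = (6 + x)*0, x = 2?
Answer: 16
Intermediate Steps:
o = 0 (o = (6 + 2)*0 = 8*0 = 0)
r = 24 (r = -24*(-1) = 24)
r*o + (0 - 4)² = 24*0 + (0 - 4)² = 0 + (-4)² = 0 + 16 = 16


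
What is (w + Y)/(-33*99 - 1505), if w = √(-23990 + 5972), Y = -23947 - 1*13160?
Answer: 37107/4772 - 3*I*√2002/4772 ≈ 7.776 - 0.028129*I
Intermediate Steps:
Y = -37107 (Y = -23947 - 13160 = -37107)
w = 3*I*√2002 (w = √(-18018) = 3*I*√2002 ≈ 134.23*I)
(w + Y)/(-33*99 - 1505) = (3*I*√2002 - 37107)/(-33*99 - 1505) = (-37107 + 3*I*√2002)/(-3267 - 1505) = (-37107 + 3*I*√2002)/(-4772) = (-37107 + 3*I*√2002)*(-1/4772) = 37107/4772 - 3*I*√2002/4772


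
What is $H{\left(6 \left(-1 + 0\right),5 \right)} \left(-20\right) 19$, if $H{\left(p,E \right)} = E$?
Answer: $-1900$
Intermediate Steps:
$H{\left(6 \left(-1 + 0\right),5 \right)} \left(-20\right) 19 = 5 \left(-20\right) 19 = \left(-100\right) 19 = -1900$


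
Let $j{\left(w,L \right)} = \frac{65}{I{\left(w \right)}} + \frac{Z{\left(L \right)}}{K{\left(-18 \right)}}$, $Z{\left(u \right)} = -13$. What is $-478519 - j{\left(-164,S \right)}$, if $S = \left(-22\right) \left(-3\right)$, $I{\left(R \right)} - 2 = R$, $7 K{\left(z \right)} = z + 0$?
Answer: $- \frac{38760416}{81} \approx -4.7852 \cdot 10^{5}$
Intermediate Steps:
$K{\left(z \right)} = \frac{z}{7}$ ($K{\left(z \right)} = \frac{z + 0}{7} = \frac{z}{7}$)
$I{\left(R \right)} = 2 + R$
$S = 66$
$j{\left(w,L \right)} = \frac{91}{18} + \frac{65}{2 + w}$ ($j{\left(w,L \right)} = \frac{65}{2 + w} - \frac{13}{\frac{1}{7} \left(-18\right)} = \frac{65}{2 + w} - \frac{13}{- \frac{18}{7}} = \frac{65}{2 + w} - - \frac{91}{18} = \frac{65}{2 + w} + \frac{91}{18} = \frac{91}{18} + \frac{65}{2 + w}$)
$-478519 - j{\left(-164,S \right)} = -478519 - \frac{13 \left(104 + 7 \left(-164\right)\right)}{18 \left(2 - 164\right)} = -478519 - \frac{13 \left(104 - 1148\right)}{18 \left(-162\right)} = -478519 - \frac{13}{18} \left(- \frac{1}{162}\right) \left(-1044\right) = -478519 - \frac{377}{81} = - \frac{38760416}{81}$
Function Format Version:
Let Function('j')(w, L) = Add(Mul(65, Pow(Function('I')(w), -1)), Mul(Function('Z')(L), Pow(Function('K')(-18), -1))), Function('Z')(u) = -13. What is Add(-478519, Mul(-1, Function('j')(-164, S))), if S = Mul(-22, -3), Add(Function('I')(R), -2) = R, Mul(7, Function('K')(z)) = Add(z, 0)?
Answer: Rational(-38760416, 81) ≈ -4.7852e+5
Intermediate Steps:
Function('K')(z) = Mul(Rational(1, 7), z) (Function('K')(z) = Mul(Rational(1, 7), Add(z, 0)) = Mul(Rational(1, 7), z))
Function('I')(R) = Add(2, R)
S = 66
Function('j')(w, L) = Add(Rational(91, 18), Mul(65, Pow(Add(2, w), -1))) (Function('j')(w, L) = Add(Mul(65, Pow(Add(2, w), -1)), Mul(-13, Pow(Mul(Rational(1, 7), -18), -1))) = Add(Mul(65, Pow(Add(2, w), -1)), Mul(-13, Pow(Rational(-18, 7), -1))) = Add(Mul(65, Pow(Add(2, w), -1)), Mul(-13, Rational(-7, 18))) = Add(Mul(65, Pow(Add(2, w), -1)), Rational(91, 18)) = Add(Rational(91, 18), Mul(65, Pow(Add(2, w), -1))))
Add(-478519, Mul(-1, Function('j')(-164, S))) = Add(-478519, Mul(-1, Mul(Rational(13, 18), Pow(Add(2, -164), -1), Add(104, Mul(7, -164))))) = Add(-478519, Mul(-1, Mul(Rational(13, 18), Pow(-162, -1), Add(104, -1148)))) = Add(-478519, Mul(-1, Mul(Rational(13, 18), Rational(-1, 162), -1044))) = Add(-478519, Mul(-1, Rational(377, 81))) = Add(-478519, Rational(-377, 81)) = Rational(-38760416, 81)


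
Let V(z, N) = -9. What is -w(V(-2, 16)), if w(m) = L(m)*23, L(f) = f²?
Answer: -1863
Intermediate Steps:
w(m) = 23*m² (w(m) = m²*23 = 23*m²)
-w(V(-2, 16)) = -23*(-9)² = -23*81 = -1*1863 = -1863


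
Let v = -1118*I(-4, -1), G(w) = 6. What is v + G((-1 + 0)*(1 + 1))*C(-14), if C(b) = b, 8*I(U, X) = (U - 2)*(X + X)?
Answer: -1761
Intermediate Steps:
I(U, X) = X*(-2 + U)/4 (I(U, X) = ((U - 2)*(X + X))/8 = ((-2 + U)*(2*X))/8 = (2*X*(-2 + U))/8 = X*(-2 + U)/4)
v = -1677 (v = -559*(-1)*(-2 - 4)/2 = -559*(-1)*(-6)/2 = -1118*3/2 = -1677)
v + G((-1 + 0)*(1 + 1))*C(-14) = -1677 + 6*(-14) = -1677 - 84 = -1761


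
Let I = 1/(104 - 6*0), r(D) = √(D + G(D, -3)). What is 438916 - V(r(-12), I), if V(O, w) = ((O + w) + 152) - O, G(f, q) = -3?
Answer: 45631455/104 ≈ 4.3876e+5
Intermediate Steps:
r(D) = √(-3 + D) (r(D) = √(D - 3) = √(-3 + D))
I = 1/104 (I = 1/(104 + 0) = 1/104 ≈ 0.0096154)
V(O, w) = 152 + w (V(O, w) = (152 + O + w) - O = 152 + w)
438916 - V(r(-12), I) = 438916 - (152 + 1/104) = 438916 - 1*15809/104 = 438916 - 15809/104 = 45631455/104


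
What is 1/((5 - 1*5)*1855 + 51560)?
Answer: 1/51560 ≈ 1.9395e-5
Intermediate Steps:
1/((5 - 1*5)*1855 + 51560) = 1/((5 - 5)*1855 + 51560) = 1/(0*1855 + 51560) = 1/(0 + 51560) = 1/51560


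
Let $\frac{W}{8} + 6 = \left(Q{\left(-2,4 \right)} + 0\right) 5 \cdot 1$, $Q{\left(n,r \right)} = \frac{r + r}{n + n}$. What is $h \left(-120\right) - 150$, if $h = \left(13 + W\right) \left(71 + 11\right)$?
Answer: $1131450$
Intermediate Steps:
$Q{\left(n,r \right)} = \frac{r}{n}$ ($Q{\left(n,r \right)} = \frac{2 r}{2 n} = 2 r \frac{1}{2 n} = \frac{r}{n}$)
$W = -128$ ($W = -48 + 8 \left(\frac{4}{-2} + 0\right) 5 \cdot 1 = -48 + 8 \left(4 \left(- \frac{1}{2}\right) + 0\right) 5 \cdot 1 = -48 + 8 \left(-2 + 0\right) 5 \cdot 1 = -48 + 8 \left(-2\right) 5 \cdot 1 = -48 + 8 \left(\left(-10\right) 1\right) = -48 + 8 \left(-10\right) = -48 - 80 = -128$)
$h = -9430$ ($h = \left(13 - 128\right) \left(71 + 11\right) = \left(-115\right) 82 = -9430$)
$h \left(-120\right) - 150 = \left(-9430\right) \left(-120\right) - 150 = 1131600 - 150 = 1131450$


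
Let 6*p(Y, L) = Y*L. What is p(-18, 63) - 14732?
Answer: -14921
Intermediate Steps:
p(Y, L) = L*Y/6 (p(Y, L) = (Y*L)/6 = (L*Y)/6 = L*Y/6)
p(-18, 63) - 14732 = (1/6)*63*(-18) - 14732 = -189 - 14732 = -14921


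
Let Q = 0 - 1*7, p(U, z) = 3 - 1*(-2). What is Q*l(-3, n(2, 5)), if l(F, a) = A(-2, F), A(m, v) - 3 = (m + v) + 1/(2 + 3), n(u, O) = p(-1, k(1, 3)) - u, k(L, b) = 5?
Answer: 63/5 ≈ 12.600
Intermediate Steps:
p(U, z) = 5 (p(U, z) = 3 + 2 = 5)
Q = -7 (Q = 0 - 7 = -7)
n(u, O) = 5 - u
A(m, v) = 16/5 + m + v (A(m, v) = 3 + ((m + v) + 1/(2 + 3)) = 3 + ((m + v) + 1/5) = 3 + (1/5 + m + v) = 16/5 + m + v)
l(F, a) = 6/5 + F (l(F, a) = 16/5 - 2 + F = 6/5 + F)
Q*l(-3, n(2, 5)) = -7*(6/5 - 3) = -7*(-9/5) = 63/5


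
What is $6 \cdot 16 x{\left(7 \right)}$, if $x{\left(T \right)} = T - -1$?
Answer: $768$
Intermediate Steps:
$x{\left(T \right)} = 1 + T$ ($x{\left(T \right)} = T + 1 = 1 + T$)
$6 \cdot 16 x{\left(7 \right)} = 6 \cdot 16 \left(1 + 7\right) = 96 \cdot 8 = 768$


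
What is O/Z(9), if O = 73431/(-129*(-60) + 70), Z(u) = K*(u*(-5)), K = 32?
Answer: -8159/1249600 ≈ -0.0065293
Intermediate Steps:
Z(u) = -160*u (Z(u) = 32*(u*(-5)) = 32*(-5*u) = -160*u)
O = 73431/7810 (O = 73431/(7740 + 70) = 73431/7810 ≈ 9.4022)
O/Z(9) = 73431/(7810*((-160*9))) = (73431/7810)/(-1440) = (73431/7810)*(-1/1440) = -8159/1249600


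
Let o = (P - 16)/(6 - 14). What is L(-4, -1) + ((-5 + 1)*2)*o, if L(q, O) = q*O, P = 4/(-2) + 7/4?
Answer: -49/4 ≈ -12.250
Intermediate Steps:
P = -1/4 (P = 4*(-1/2) + 7*(1/4) = -2 + 7/4 = -1/4 ≈ -0.25000)
o = 65/32 (o = (-1/4 - 16)/(6 - 14) = -65/4/(-8) = -65/4*(-1/8) = 65/32 ≈ 2.0313)
L(q, O) = O*q
L(-4, -1) + ((-5 + 1)*2)*o = -1*(-4) + ((-5 + 1)*2)*(65/32) = 4 - 4*2*(65/32) = 4 - 8*65/32 = 4 - 65/4 = -49/4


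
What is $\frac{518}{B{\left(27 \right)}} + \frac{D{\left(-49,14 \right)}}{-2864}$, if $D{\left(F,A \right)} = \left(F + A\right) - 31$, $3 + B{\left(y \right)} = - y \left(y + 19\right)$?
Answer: $- \frac{700691}{1782840} \approx -0.39302$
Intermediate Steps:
$B{\left(y \right)} = -3 - y \left(19 + y\right)$ ($B{\left(y \right)} = -3 + - y \left(y + 19\right) = -3 + - y \left(19 + y\right) = -3 - y \left(19 + y\right)$)
$D{\left(F,A \right)} = -31 + A + F$ ($D{\left(F,A \right)} = \left(A + F\right) - 31 = -31 + A + F$)
$\frac{518}{B{\left(27 \right)}} + \frac{D{\left(-49,14 \right)}}{-2864} = \frac{518}{-3 - 27^{2} - 513} + \frac{-31 + 14 - 49}{-2864} = \frac{518}{-3 - 729 - 513} - - \frac{33}{1432} = \frac{518}{-3 - 729 - 513} + \frac{33}{1432} = \frac{518}{-1245} + \frac{33}{1432} = 518 \left(- \frac{1}{1245}\right) + \frac{33}{1432} = - \frac{518}{1245} + \frac{33}{1432} = - \frac{700691}{1782840}$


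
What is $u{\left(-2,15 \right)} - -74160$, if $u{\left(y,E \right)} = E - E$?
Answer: $74160$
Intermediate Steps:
$u{\left(y,E \right)} = 0$
$u{\left(-2,15 \right)} - -74160 = 0 - -74160 = 0 + 74160 = 74160$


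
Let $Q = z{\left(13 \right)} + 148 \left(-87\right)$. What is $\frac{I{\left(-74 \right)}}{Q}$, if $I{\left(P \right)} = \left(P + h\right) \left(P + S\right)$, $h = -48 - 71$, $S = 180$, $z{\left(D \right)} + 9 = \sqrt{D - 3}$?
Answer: $\frac{52720266}{33204643} + \frac{20458 \sqrt{10}}{166023215} \approx 1.5881$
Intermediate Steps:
$z{\left(D \right)} = -9 + \sqrt{-3 + D}$ ($z{\left(D \right)} = -9 + \sqrt{D - 3} = -9 + \sqrt{-3 + D}$)
$h = -119$ ($h = -48 - 71 = -119$)
$I{\left(P \right)} = \left(-119 + P\right) \left(180 + P\right)$ ($I{\left(P \right)} = \left(P - 119\right) \left(P + 180\right) = \left(-119 + P\right) \left(180 + P\right)$)
$Q = -12885 + \sqrt{10}$ ($Q = \left(-9 + \sqrt{-3 + 13}\right) + 148 \left(-87\right) = \left(-9 + \sqrt{10}\right) - 12876 = -12885 + \sqrt{10} \approx -12882.0$)
$\frac{I{\left(-74 \right)}}{Q} = \frac{-21420 + \left(-74\right)^{2} + 61 \left(-74\right)}{-12885 + \sqrt{10}} = \frac{-21420 + 5476 - 4514}{-12885 + \sqrt{10}} = - \frac{20458}{-12885 + \sqrt{10}}$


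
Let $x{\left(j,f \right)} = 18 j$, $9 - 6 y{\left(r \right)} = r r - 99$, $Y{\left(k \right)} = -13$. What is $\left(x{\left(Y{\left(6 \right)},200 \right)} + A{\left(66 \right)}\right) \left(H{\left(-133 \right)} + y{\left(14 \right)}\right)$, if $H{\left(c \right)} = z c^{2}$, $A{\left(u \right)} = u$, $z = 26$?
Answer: $-77263088$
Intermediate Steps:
$y{\left(r \right)} = 18 - \frac{r^{2}}{6}$ ($y{\left(r \right)} = \frac{3}{2} - \frac{r r - 99}{6} = \frac{3}{2} - \frac{r^{2} - 99}{6} = \frac{3}{2} - \frac{-99 + r^{2}}{6} = \frac{3}{2} - \left(- \frac{33}{2} + \frac{r^{2}}{6}\right) = 18 - \frac{r^{2}}{6}$)
$H{\left(c \right)} = 26 c^{2}$
$\left(x{\left(Y{\left(6 \right)},200 \right)} + A{\left(66 \right)}\right) \left(H{\left(-133 \right)} + y{\left(14 \right)}\right) = \left(18 \left(-13\right) + 66\right) \left(26 \left(-133\right)^{2} + \left(18 - \frac{14^{2}}{6}\right)\right) = \left(-234 + 66\right) \left(26 \cdot 17689 + \left(18 - \frac{98}{3}\right)\right) = - 168 \left(459914 + \left(18 - \frac{98}{3}\right)\right) = - 168 \left(459914 - \frac{44}{3}\right) = \left(-168\right) \frac{1379698}{3} = -77263088$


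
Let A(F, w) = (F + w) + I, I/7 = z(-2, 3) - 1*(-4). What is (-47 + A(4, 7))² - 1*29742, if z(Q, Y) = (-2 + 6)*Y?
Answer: -23966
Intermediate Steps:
z(Q, Y) = 4*Y
I = 112 (I = 7*(4*3 - 1*(-4)) = 7*(12 + 4) = 7*16 = 112)
A(F, w) = 112 + F + w (A(F, w) = (F + w) + 112 = 112 + F + w)
(-47 + A(4, 7))² - 1*29742 = (-47 + (112 + 4 + 7))² - 1*29742 = (-47 + 123)² - 29742 = 76² - 29742 = 5776 - 29742 = -23966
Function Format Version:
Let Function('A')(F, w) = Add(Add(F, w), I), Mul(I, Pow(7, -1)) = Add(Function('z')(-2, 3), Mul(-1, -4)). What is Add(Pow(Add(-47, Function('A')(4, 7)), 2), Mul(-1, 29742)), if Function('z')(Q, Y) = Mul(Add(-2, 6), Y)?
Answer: -23966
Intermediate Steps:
Function('z')(Q, Y) = Mul(4, Y)
I = 112 (I = Mul(7, Add(Mul(4, 3), Mul(-1, -4))) = Mul(7, Add(12, 4)) = Mul(7, 16) = 112)
Function('A')(F, w) = Add(112, F, w) (Function('A')(F, w) = Add(Add(F, w), 112) = Add(112, F, w))
Add(Pow(Add(-47, Function('A')(4, 7)), 2), Mul(-1, 29742)) = Add(Pow(Add(-47, Add(112, 4, 7)), 2), Mul(-1, 29742)) = Add(Pow(Add(-47, 123), 2), -29742) = Add(Pow(76, 2), -29742) = Add(5776, -29742) = -23966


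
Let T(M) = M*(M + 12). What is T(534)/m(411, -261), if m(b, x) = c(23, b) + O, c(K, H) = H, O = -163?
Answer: 72891/62 ≈ 1175.7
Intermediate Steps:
m(b, x) = -163 + b (m(b, x) = b - 163 = -163 + b)
T(M) = M*(12 + M)
T(534)/m(411, -261) = (534*(12 + 534))/(-163 + 411) = (534*546)/248 = 291564*(1/248) = 72891/62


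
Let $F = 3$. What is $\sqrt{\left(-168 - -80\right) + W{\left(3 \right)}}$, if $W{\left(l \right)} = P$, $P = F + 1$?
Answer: $2 i \sqrt{21} \approx 9.1651 i$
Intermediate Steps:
$P = 4$ ($P = 3 + 1 = 4$)
$W{\left(l \right)} = 4$
$\sqrt{\left(-168 - -80\right) + W{\left(3 \right)}} = \sqrt{\left(-168 - -80\right) + 4} = \sqrt{\left(-168 + 80\right) + 4} = \sqrt{-88 + 4} = \sqrt{-84} = 2 i \sqrt{21}$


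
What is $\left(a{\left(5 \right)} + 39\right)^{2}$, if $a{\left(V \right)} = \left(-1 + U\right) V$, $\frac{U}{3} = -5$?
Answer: $1681$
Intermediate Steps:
$U = -15$ ($U = 3 \left(-5\right) = -15$)
$a{\left(V \right)} = - 16 V$ ($a{\left(V \right)} = \left(-1 - 15\right) V = - 16 V$)
$\left(a{\left(5 \right)} + 39\right)^{2} = \left(\left(-16\right) 5 + 39\right)^{2} = \left(-80 + 39\right)^{2} = \left(-41\right)^{2} = 1681$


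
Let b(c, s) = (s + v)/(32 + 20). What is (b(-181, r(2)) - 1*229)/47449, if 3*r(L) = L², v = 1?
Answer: -35717/7402044 ≈ -0.0048253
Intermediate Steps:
r(L) = L²/3
b(c, s) = 1/52 + s/52 (b(c, s) = (s + 1)/(32 + 20) = (1 + s)/52 = (1 + s)*(1/52) = 1/52 + s/52)
(b(-181, r(2)) - 1*229)/47449 = ((1/52 + ((⅓)*2²)/52) - 1*229)/47449 = ((1/52 + ((⅓)*4)/52) - 229)*(1/47449) = ((1/52 + (1/52)*(4/3)) - 229)*(1/47449) = ((1/52 + 1/39) - 229)*(1/47449) = (7/156 - 229)*(1/47449) = -35717/156*1/47449 = -35717/7402044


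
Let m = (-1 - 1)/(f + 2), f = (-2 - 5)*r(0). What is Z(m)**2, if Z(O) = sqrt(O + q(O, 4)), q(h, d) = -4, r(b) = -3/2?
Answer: -104/25 ≈ -4.1600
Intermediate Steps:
r(b) = -3/2 (r(b) = -3*1/2 = -3/2)
f = 21/2 (f = (-2 - 5)*(-3/2) = -7*(-3/2) = 21/2 ≈ 10.500)
m = -4/25 (m = (-1 - 1)/(21/2 + 2) = -2/25/2 = -2*2/25 = -4/25 ≈ -0.16000)
Z(O) = sqrt(-4 + O) (Z(O) = sqrt(O - 4) = sqrt(-4 + O))
Z(m)**2 = (sqrt(-4 - 4/25))**2 = (sqrt(-104/25))**2 = (2*I*sqrt(26)/5)**2 = -104/25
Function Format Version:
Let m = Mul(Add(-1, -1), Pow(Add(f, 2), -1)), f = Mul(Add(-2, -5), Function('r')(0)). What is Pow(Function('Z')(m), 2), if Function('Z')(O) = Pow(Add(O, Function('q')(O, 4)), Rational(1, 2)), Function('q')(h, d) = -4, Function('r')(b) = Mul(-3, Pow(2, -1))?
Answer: Rational(-104, 25) ≈ -4.1600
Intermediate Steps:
Function('r')(b) = Rational(-3, 2) (Function('r')(b) = Mul(-3, Rational(1, 2)) = Rational(-3, 2))
f = Rational(21, 2) (f = Mul(Add(-2, -5), Rational(-3, 2)) = Mul(-7, Rational(-3, 2)) = Rational(21, 2) ≈ 10.500)
m = Rational(-4, 25) (m = Mul(Add(-1, -1), Pow(Add(Rational(21, 2), 2), -1)) = Mul(-2, Pow(Rational(25, 2), -1)) = Mul(-2, Rational(2, 25)) = Rational(-4, 25) ≈ -0.16000)
Function('Z')(O) = Pow(Add(-4, O), Rational(1, 2)) (Function('Z')(O) = Pow(Add(O, -4), Rational(1, 2)) = Pow(Add(-4, O), Rational(1, 2)))
Pow(Function('Z')(m), 2) = Pow(Pow(Add(-4, Rational(-4, 25)), Rational(1, 2)), 2) = Pow(Pow(Rational(-104, 25), Rational(1, 2)), 2) = Pow(Mul(Rational(2, 5), I, Pow(26, Rational(1, 2))), 2) = Rational(-104, 25)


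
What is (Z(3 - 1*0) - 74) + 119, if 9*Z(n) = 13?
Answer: 418/9 ≈ 46.444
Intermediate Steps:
Z(n) = 13/9 (Z(n) = (⅑)*13 = 13/9)
(Z(3 - 1*0) - 74) + 119 = (13/9 - 74) + 119 = -653/9 + 119 = 418/9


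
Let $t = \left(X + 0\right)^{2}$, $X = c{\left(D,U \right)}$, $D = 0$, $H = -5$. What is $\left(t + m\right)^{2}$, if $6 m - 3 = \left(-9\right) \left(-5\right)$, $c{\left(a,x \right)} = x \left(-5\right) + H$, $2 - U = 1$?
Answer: $11664$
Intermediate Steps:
$U = 1$ ($U = 2 - 1 = 1$)
$c{\left(a,x \right)} = -5 - 5 x$ ($c{\left(a,x \right)} = x \left(-5\right) - 5 = - 5 x - 5 = -5 - 5 x$)
$X = -10$ ($X = -5 - 5 = -10$)
$m = 8$ ($m = \frac{1}{2} + \frac{\left(-9\right) \left(-5\right)}{6} = \frac{1}{2} + \frac{1}{6} \cdot 45 = \frac{1}{2} + \frac{15}{2} = 8$)
$t = 100$ ($t = \left(-10 + 0\right)^{2} = \left(-10\right)^{2} = 100$)
$\left(t + m\right)^{2} = \left(100 + 8\right)^{2} = 108^{2} = 11664$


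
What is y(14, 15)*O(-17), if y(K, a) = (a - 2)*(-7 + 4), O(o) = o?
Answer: 663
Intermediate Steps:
y(K, a) = 6 - 3*a (y(K, a) = (-2 + a)*(-3) = 6 - 3*a)
y(14, 15)*O(-17) = (6 - 3*15)*(-17) = (6 - 45)*(-17) = -39*(-17) = 663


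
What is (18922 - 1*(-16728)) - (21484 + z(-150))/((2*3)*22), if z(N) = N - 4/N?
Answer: 87833737/2475 ≈ 35488.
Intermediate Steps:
(18922 - 1*(-16728)) - (21484 + z(-150))/((2*3)*22) = (18922 - 1*(-16728)) - (21484 + (-150 - 4/(-150)))/((2*3)*22) = (18922 + 16728) - (21484 + (-150 - 4*(-1/150)))/(6*22) = 35650 - (21484 + (-150 + 2/75))/132 = 35650 - (21484 - 11248/75)/132 = 35650 - 1600052/(75*132) = 35650 - 1*400013/2475 = 35650 - 400013/2475 = 87833737/2475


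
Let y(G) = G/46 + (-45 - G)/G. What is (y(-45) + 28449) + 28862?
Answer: 2636261/46 ≈ 57310.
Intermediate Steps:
y(G) = G/46 + (-45 - G)/G (y(G) = G*(1/46) + (-45 - G)/G = G/46 + (-45 - G)/G)
(y(-45) + 28449) + 28862 = ((-1 - 45/(-45) + (1/46)*(-45)) + 28449) + 28862 = ((-1 - 45*(-1/45) - 45/46) + 28449) + 28862 = ((-1 + 1 - 45/46) + 28449) + 28862 = (-45/46 + 28449) + 28862 = 1308609/46 + 28862 = 2636261/46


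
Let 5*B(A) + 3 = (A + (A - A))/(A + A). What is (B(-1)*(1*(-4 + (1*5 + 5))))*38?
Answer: -114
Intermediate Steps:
B(A) = -½ (B(A) = -⅗ + ((A + (A - A))/(A + A))/5 = -⅗ + ((A + 0)/((2*A)))/5 = -⅗ + (A*(1/(2*A)))/5 = -⅗ + (⅕)*(½) = -⅗ + ⅒ = -½)
(B(-1)*(1*(-4 + (1*5 + 5))))*38 = -(-4 + (1*5 + 5))/2*38 = -(-4 + (5 + 5))/2*38 = -(-4 + 10)/2*38 = -6/2*38 = -½*6*38 = -3*38 = -114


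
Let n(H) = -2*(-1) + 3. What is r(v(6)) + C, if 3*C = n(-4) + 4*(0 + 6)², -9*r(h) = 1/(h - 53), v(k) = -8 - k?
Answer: 29950/603 ≈ 49.668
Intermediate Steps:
r(h) = -1/(9*(-53 + h)) (r(h) = -1/(9*(h - 53)) = -1/(9*(-53 + h)))
n(H) = 5 (n(H) = 2 + 3 = 5)
C = 149/3 (C = (5 + 4*(0 + 6)²)/3 = (5 + 4*6²)/3 = (5 + 4*36)/3 = (5 + 144)/3 = (⅓)*149 = 149/3 ≈ 49.667)
r(v(6)) + C = -1/(-477 + 9*(-8 - 1*6)) + 149/3 = -1/(-477 + 9*(-8 - 6)) + 149/3 = -1/(-477 + 9*(-14)) + 149/3 = -1/(-477 - 126) + 149/3 = -1/(-603) + 149/3 = -1*(-1/603) + 149/3 = 1/603 + 149/3 = 29950/603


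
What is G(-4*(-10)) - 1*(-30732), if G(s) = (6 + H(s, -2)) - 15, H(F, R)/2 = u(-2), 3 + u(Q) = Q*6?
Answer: 30693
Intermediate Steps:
u(Q) = -3 + 6*Q (u(Q) = -3 + Q*6 = -3 + 6*Q)
H(F, R) = -30 (H(F, R) = 2*(-3 + 6*(-2)) = 2*(-3 - 12) = 2*(-15) = -30)
G(s) = -39 (G(s) = (6 - 30) - 15 = -24 - 15 = -39)
G(-4*(-10)) - 1*(-30732) = -39 - 1*(-30732) = -39 + 30732 = 30693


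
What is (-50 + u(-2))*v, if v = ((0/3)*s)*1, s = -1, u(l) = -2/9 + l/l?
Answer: 0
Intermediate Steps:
u(l) = 7/9 (u(l) = -2*1/9 + 1 = -2/9 + 1 = 7/9)
v = 0 (v = ((0/3)*(-1))*1 = ((0*(1/3))*(-1))*1 = (0*(-1))*1 = 0*1 = 0)
(-50 + u(-2))*v = (-50 + 7/9)*0 = -443/9*0 = 0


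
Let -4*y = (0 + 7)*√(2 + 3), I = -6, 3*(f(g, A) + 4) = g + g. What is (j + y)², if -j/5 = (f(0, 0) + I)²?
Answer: 4000245/16 + 1750*√5 ≈ 2.5393e+5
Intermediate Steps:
f(g, A) = -4 + 2*g/3 (f(g, A) = -4 + (g + g)/3 = -4 + (2*g)/3 = -4 + 2*g/3)
j = -500 (j = -5*((-4 + (⅔)*0) - 6)² = -5*((-4 + 0) - 6)² = -5*(-4 - 6)² = -5*(-10)² = -5*100 = -500)
y = -7*√5/4 (y = -(0 + 7)*√(2 + 3)/4 = -7*√5/4 ≈ -3.9131)
(j + y)² = (-500 - 7*√5/4)²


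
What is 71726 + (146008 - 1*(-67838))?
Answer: 285572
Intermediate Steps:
71726 + (146008 - 1*(-67838)) = 71726 + (146008 + 67838) = 71726 + 213846 = 285572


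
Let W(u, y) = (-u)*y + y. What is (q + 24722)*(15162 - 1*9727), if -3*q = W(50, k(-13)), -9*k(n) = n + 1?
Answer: 1210341890/9 ≈ 1.3448e+8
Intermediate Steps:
k(n) = -1/9 - n/9 (k(n) = -(n + 1)/9 = -(1 + n)/9 = -1/9 - n/9)
W(u, y) = y - u*y (W(u, y) = -u*y + y = y - u*y)
q = 196/9 (q = -(-1/9 - 1/9*(-13))*(1 - 1*50)/3 = -(-1/9 + 13/9)*(1 - 50)/3 = -4*(-49)/9 = -1/3*(-196/3) = 196/9 ≈ 21.778)
(q + 24722)*(15162 - 1*9727) = (196/9 + 24722)*(15162 - 1*9727) = 222694*(15162 - 9727)/9 = (222694/9)*5435 = 1210341890/9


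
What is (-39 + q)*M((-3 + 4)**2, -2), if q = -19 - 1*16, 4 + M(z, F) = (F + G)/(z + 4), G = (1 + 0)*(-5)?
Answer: 1998/5 ≈ 399.60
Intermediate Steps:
G = -5 (G = 1*(-5) = -5)
M(z, F) = -4 + (-5 + F)/(4 + z) (M(z, F) = -4 + (F - 5)/(z + 4) = -4 + (-5 + F)/(4 + z))
q = -35 (q = -19 - 16 = -35)
(-39 + q)*M((-3 + 4)**2, -2) = (-39 - 35)*((-21 - 2 - 4*(-3 + 4)**2)/(4 + (-3 + 4)**2)) = -74*(-21 - 2 - 4*1**2)/(4 + 1**2) = -74*(-21 - 2 - 4*1)/(4 + 1) = -74*(-21 - 2 - 4)/5 = -74*(-27)/5 = -74*(-27/5) = 1998/5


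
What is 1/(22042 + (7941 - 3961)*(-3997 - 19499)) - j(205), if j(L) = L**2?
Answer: -3929002896951/93492038 ≈ -42025.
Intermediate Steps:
1/(22042 + (7941 - 3961)*(-3997 - 19499)) - j(205) = 1/(22042 + (7941 - 3961)*(-3997 - 19499)) - 1*205**2 = 1/(22042 + 3980*(-23496)) - 1*42025 = 1/(22042 - 93514080) - 42025 = 1/(-93492038) - 42025 = -1/93492038 - 42025 = -3929002896951/93492038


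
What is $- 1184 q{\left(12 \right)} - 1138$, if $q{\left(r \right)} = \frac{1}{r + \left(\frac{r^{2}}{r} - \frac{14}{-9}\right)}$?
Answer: $- \frac{136198}{115} \approx -1184.3$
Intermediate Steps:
$q{\left(r \right)} = \frac{1}{\frac{14}{9} + 2 r}$ ($q{\left(r \right)} = \frac{1}{r + \left(r - - \frac{14}{9}\right)} = \frac{1}{r + \left(r + \frac{14}{9}\right)} = \frac{1}{r + \left(\frac{14}{9} + r\right)} = \frac{1}{\frac{14}{9} + 2 r}$)
$- 1184 q{\left(12 \right)} - 1138 = - 1184 \frac{9}{2 \left(7 + 9 \cdot 12\right)} - 1138 = - 1184 \frac{9}{2 \left(7 + 108\right)} - 1138 = - 1184 \frac{9}{2 \cdot 115} - 1138 = - 1184 \cdot \frac{9}{2} \cdot \frac{1}{115} - 1138 = \left(-1184\right) \frac{9}{230} - 1138 = - \frac{5328}{115} - 1138 = - \frac{136198}{115}$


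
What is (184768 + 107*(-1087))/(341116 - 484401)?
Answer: -68459/143285 ≈ -0.47778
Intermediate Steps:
(184768 + 107*(-1087))/(341116 - 484401) = (184768 - 116309)/(-143285) = 68459*(-1/143285) = -68459/143285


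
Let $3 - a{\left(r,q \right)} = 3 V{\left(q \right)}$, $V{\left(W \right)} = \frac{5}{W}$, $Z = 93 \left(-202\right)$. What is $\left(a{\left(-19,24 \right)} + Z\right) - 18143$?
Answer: $- \frac{295413}{8} \approx -36927.0$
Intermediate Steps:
$Z = -18786$
$a{\left(r,q \right)} = 3 - \frac{15}{q}$ ($a{\left(r,q \right)} = 3 - 3 \frac{5}{q} = 3 - \frac{15}{q}$)
$\left(a{\left(-19,24 \right)} + Z\right) - 18143 = \left(\left(3 - \frac{15}{24}\right) - 18786\right) - 18143 = \left(\left(3 - \frac{5}{8}\right) - 18786\right) - 18143 = \left(\frac{19}{8} - 18786\right) - 18143 = - \frac{150269}{8} - 18143 = - \frac{295413}{8}$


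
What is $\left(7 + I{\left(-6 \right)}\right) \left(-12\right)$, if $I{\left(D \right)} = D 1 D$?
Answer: $-516$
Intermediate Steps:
$I{\left(D \right)} = D^{2}$ ($I{\left(D \right)} = D D = D^{2}$)
$\left(7 + I{\left(-6 \right)}\right) \left(-12\right) = \left(7 + \left(-6\right)^{2}\right) \left(-12\right) = \left(7 + 36\right) \left(-12\right) = 43 \left(-12\right) = -516$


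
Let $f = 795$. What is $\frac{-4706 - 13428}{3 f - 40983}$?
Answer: $\frac{9067}{19299} \approx 0.46982$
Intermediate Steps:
$\frac{-4706 - 13428}{3 f - 40983} = \frac{-4706 - 13428}{3 \cdot 795 - 40983} = - \frac{18134}{2385 - 40983} = - \frac{18134}{-38598} = \left(-18134\right) \left(- \frac{1}{38598}\right) = \frac{9067}{19299}$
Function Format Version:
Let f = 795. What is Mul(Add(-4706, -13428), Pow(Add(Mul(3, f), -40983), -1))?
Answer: Rational(9067, 19299) ≈ 0.46982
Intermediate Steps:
Mul(Add(-4706, -13428), Pow(Add(Mul(3, f), -40983), -1)) = Mul(Add(-4706, -13428), Pow(Add(Mul(3, 795), -40983), -1)) = Mul(-18134, Pow(Add(2385, -40983), -1)) = Mul(-18134, Pow(-38598, -1)) = Mul(-18134, Rational(-1, 38598)) = Rational(9067, 19299)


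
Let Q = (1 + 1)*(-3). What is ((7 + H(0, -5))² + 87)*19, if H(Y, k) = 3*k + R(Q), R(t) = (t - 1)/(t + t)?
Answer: 388531/144 ≈ 2698.1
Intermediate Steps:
Q = -6 (Q = 2*(-3) = -6)
R(t) = (-1 + t)/(2*t) (R(t) = (-1 + t)/((2*t)) = (-1 + t)*(1/(2*t)) = (-1 + t)/(2*t))
H(Y, k) = 7/12 + 3*k (H(Y, k) = 3*k + (½)*(-1 - 6)/(-6) = 3*k + (½)*(-⅙)*(-7) = 3*k + 7/12 = 7/12 + 3*k)
((7 + H(0, -5))² + 87)*19 = ((7 + (7/12 + 3*(-5)))² + 87)*19 = ((7 + (7/12 - 15))² + 87)*19 = ((7 - 173/12)² + 87)*19 = ((-89/12)² + 87)*19 = (7921/144 + 87)*19 = (20449/144)*19 = 388531/144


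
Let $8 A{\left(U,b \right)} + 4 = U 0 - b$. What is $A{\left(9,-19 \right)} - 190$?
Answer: $- \frac{1505}{8} \approx -188.13$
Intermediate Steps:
$A{\left(U,b \right)} = - \frac{1}{2} - \frac{b}{8}$ ($A{\left(U,b \right)} = - \frac{1}{2} + \frac{U 0 - b}{8} = - \frac{1}{2} + \frac{0 - b}{8} = - \frac{1}{2} + \frac{\left(-1\right) b}{8} = - \frac{1}{2} - \frac{b}{8}$)
$A{\left(9,-19 \right)} - 190 = \left(- \frac{1}{2} - - \frac{19}{8}\right) - 190 = \left(- \frac{1}{2} + \frac{19}{8}\right) - 190 = \frac{15}{8} - 190 = - \frac{1505}{8}$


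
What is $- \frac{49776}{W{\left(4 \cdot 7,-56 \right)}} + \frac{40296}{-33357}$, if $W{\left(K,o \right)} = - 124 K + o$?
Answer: $\frac{21086302}{1634493} \approx 12.901$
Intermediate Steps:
$W{\left(K,o \right)} = o - 124 K$
$- \frac{49776}{W{\left(4 \cdot 7,-56 \right)}} + \frac{40296}{-33357} = - \frac{49776}{-56 - 124 \cdot 4 \cdot 7} + \frac{40296}{-33357} = - \frac{49776}{-56 - 3472} + 40296 \left(- \frac{1}{33357}\right) = - \frac{49776}{-56 - 3472} - \frac{13432}{11119} = - \frac{49776}{-3528} - \frac{13432}{11119} = \left(-49776\right) \left(- \frac{1}{3528}\right) - \frac{13432}{11119} = \frac{2074}{147} - \frac{13432}{11119} = \frac{21086302}{1634493}$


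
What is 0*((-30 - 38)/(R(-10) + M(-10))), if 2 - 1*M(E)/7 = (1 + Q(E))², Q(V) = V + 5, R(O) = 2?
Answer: 0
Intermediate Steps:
Q(V) = 5 + V
M(E) = 14 - 7*(6 + E)² (M(E) = 14 - 7*(1 + (5 + E))² = 14 - 7*(6 + E)²)
0*((-30 - 38)/(R(-10) + M(-10))) = 0*((-30 - 38)/(2 + (14 - 7*(6 - 10)²))) = 0*(-68/(2 + (14 - 7*(-4)²))) = 0*(-68/(2 + (14 - 7*16))) = 0*(-68/(2 + (14 - 112))) = 0*(-68/(2 - 98)) = 0*(-68/(-96)) = 0*(-68*(-1/96)) = 0*(17/24) = 0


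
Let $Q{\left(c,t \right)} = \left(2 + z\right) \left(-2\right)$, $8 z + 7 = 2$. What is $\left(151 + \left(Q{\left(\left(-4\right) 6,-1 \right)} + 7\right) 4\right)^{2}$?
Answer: $28224$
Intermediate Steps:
$z = - \frac{5}{8}$ ($z = - \frac{7}{8} + \frac{1}{8} \cdot 2 = - \frac{7}{8} + \frac{1}{4} = - \frac{5}{8} \approx -0.625$)
$Q{\left(c,t \right)} = - \frac{11}{4}$ ($Q{\left(c,t \right)} = \left(2 - \frac{5}{8}\right) \left(-2\right) = \frac{11}{8} \left(-2\right) = - \frac{11}{4}$)
$\left(151 + \left(Q{\left(\left(-4\right) 6,-1 \right)} + 7\right) 4\right)^{2} = \left(151 + \left(- \frac{11}{4} + 7\right) 4\right)^{2} = \left(151 + \frac{17}{4} \cdot 4\right)^{2} = \left(151 + 17\right)^{2} = 168^{2} = 28224$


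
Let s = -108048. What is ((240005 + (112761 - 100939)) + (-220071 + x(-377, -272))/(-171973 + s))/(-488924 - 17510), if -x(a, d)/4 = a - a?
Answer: -323472791/650514473 ≈ -0.49726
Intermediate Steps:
x(a, d) = 0 (x(a, d) = -4*(a - a) = -4*0 = 0)
((240005 + (112761 - 100939)) + (-220071 + x(-377, -272))/(-171973 + s))/(-488924 - 17510) = ((240005 + (112761 - 100939)) + (-220071 + 0)/(-171973 - 108048))/(-488924 - 17510) = ((240005 + 11822) - 220071/(-280021))/(-506434) = (251827 - 220071*(-1/280021))*(-1/506434) = (251827 + 2019/2569)*(-1/506434) = (646945582/2569)*(-1/506434) = -323472791/650514473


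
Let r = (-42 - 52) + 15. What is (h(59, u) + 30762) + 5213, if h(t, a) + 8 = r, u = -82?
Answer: 35888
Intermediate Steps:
r = -79 (r = -94 + 15 = -79)
h(t, a) = -87 (h(t, a) = -8 - 79 = -87)
(h(59, u) + 30762) + 5213 = (-87 + 30762) + 5213 = 30675 + 5213 = 35888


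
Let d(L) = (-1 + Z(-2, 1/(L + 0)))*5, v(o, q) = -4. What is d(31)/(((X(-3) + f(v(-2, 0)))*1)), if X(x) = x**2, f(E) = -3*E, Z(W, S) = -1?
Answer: -10/21 ≈ -0.47619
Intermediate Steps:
d(L) = -10 (d(L) = (-1 - 1)*5 = -2*5 = -10)
d(31)/(((X(-3) + f(v(-2, 0)))*1)) = -10/((-3)**2 - 3*(-4)) = -10/(9 + 12) = -10/(21*1) = -10/21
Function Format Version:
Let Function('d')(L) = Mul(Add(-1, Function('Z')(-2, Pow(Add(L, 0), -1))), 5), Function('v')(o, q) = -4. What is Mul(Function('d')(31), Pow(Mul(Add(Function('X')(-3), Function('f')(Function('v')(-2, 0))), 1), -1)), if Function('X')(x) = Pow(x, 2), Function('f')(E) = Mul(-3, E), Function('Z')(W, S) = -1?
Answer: Rational(-10, 21) ≈ -0.47619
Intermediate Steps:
Function('d')(L) = -10 (Function('d')(L) = Mul(Add(-1, -1), 5) = Mul(-2, 5) = -10)
Mul(Function('d')(31), Pow(Mul(Add(Function('X')(-3), Function('f')(Function('v')(-2, 0))), 1), -1)) = Mul(-10, Pow(Mul(Add(Pow(-3, 2), Mul(-3, -4)), 1), -1)) = Mul(-10, Pow(Mul(Add(9, 12), 1), -1)) = Mul(-10, Pow(Mul(21, 1), -1)) = Mul(-10, Pow(21, -1)) = Mul(-10, Rational(1, 21)) = Rational(-10, 21)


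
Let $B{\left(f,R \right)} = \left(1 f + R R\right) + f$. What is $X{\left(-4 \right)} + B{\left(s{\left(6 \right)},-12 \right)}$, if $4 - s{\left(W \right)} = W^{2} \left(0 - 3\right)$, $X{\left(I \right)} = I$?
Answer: $364$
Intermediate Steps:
$s{\left(W \right)} = 4 + 3 W^{2}$ ($s{\left(W \right)} = 4 - W^{2} \left(0 - 3\right) = 4 - W^{2} \left(-3\right) = 4 - - 3 W^{2} = 4 + 3 W^{2}$)
$B{\left(f,R \right)} = R^{2} + 2 f$ ($B{\left(f,R \right)} = \left(f + R^{2}\right) + f = R^{2} + 2 f$)
$X{\left(-4 \right)} + B{\left(s{\left(6 \right)},-12 \right)} = -4 + \left(\left(-12\right)^{2} + 2 \left(4 + 3 \cdot 6^{2}\right)\right) = -4 + \left(144 + 2 \left(4 + 3 \cdot 36\right)\right) = -4 + \left(144 + 2 \left(4 + 108\right)\right) = -4 + \left(144 + 2 \cdot 112\right) = -4 + \left(144 + 224\right) = -4 + 368 = 364$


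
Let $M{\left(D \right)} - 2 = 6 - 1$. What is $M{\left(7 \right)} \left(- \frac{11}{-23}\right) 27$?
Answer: $\frac{2079}{23} \approx 90.391$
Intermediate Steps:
$M{\left(D \right)} = 7$ ($M{\left(D \right)} = 2 + \left(6 - 1\right) = 2 + 5 = 7$)
$M{\left(7 \right)} \left(- \frac{11}{-23}\right) 27 = 7 \left(- \frac{11}{-23}\right) 27 = 7 \left(\left(-11\right) \left(- \frac{1}{23}\right)\right) 27 = 7 \cdot \frac{11}{23} \cdot 27 = \frac{77}{23} \cdot 27 = \frac{2079}{23}$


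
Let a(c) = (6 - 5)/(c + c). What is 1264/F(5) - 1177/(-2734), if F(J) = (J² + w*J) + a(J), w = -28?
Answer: -33205387/3141366 ≈ -10.570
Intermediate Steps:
a(c) = 1/(2*c)
F(J) = J² + 1/(2*J) - 28*J (F(J) = (J² - 28*J) + 1/(2*J) = J² + 1/(2*J) - 28*J)
1264/F(5) - 1177/(-2734) = 1264/(5² + (½)/5 - 28*5) - 1177/(-2734) = 1264/(25 + (½)*(⅕) - 140) - 1177*(-1/2734) = 1264/(25 + ⅒ - 140) + 1177/2734 = 1264/(-1149/10) + 1177/2734 = 1264*(-10/1149) + 1177/2734 = -12640/1149 + 1177/2734 = -33205387/3141366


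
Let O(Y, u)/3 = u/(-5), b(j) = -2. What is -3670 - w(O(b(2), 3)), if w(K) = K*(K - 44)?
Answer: -93811/25 ≈ -3752.4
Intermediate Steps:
O(Y, u) = -3*u/5 (O(Y, u) = 3*(u/(-5)) = 3*(u*(-⅕)) = 3*(-u/5) = -3*u/5)
w(K) = K*(-44 + K)
-3670 - w(O(b(2), 3)) = -3670 - (-⅗*3)*(-44 - ⅗*3) = -3670 - (-9)*(-44 - 9/5)/5 = -3670 - (-9)*(-229)/(5*5) = -3670 - 1*2061/25 = -3670 - 2061/25 = -93811/25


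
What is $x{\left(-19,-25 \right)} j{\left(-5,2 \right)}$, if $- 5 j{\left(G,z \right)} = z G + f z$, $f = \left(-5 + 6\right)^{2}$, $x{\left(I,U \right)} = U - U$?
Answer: $0$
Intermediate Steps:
$x{\left(I,U \right)} = 0$
$f = 1$ ($f = 1^{2} = 1$)
$j{\left(G,z \right)} = - \frac{z}{5} - \frac{G z}{5}$ ($j{\left(G,z \right)} = - \frac{z G + 1 z}{5} = - \frac{G z + z}{5} = - \frac{z + G z}{5} = - \frac{z}{5} - \frac{G z}{5}$)
$x{\left(-19,-25 \right)} j{\left(-5,2 \right)} = 0 \left(\left(- \frac{1}{5}\right) 2 \left(1 - 5\right)\right) = 0 \left(\left(- \frac{1}{5}\right) 2 \left(-4\right)\right) = 0 \cdot \frac{8}{5} = 0$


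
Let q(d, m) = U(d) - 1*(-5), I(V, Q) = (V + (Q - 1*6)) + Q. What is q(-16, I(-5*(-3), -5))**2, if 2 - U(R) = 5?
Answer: 4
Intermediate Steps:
U(R) = -3 (U(R) = 2 - 1*5 = 2 - 5 = -3)
I(V, Q) = -6 + V + 2*Q (I(V, Q) = (V + (Q - 6)) + Q = (V + (-6 + Q)) + Q = (-6 + Q + V) + Q = -6 + V + 2*Q)
q(d, m) = 2 (q(d, m) = -3 - 1*(-5) = -3 + 5 = 2)
q(-16, I(-5*(-3), -5))**2 = 2**2 = 4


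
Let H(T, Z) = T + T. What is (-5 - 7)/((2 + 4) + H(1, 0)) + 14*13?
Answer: 361/2 ≈ 180.50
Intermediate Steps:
H(T, Z) = 2*T
(-5 - 7)/((2 + 4) + H(1, 0)) + 14*13 = (-5 - 7)/((2 + 4) + 2*1) + 14*13 = -12/(6 + 2) + 182 = -12/8 + 182 = -12*1/8 + 182 = -3/2 + 182 = 361/2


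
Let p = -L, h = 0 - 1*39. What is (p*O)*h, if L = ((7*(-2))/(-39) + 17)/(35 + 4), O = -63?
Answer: -14217/13 ≈ -1093.6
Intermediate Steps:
h = -39 (h = 0 - 39 = -39)
L = 677/1521 (L = (-14*(-1/39) + 17)/39 = (14/39 + 17)*(1/39) = (677/39)*(1/39) = 677/1521 ≈ 0.44510)
p = -677/1521 (p = -1*677/1521 = -677/1521 ≈ -0.44510)
(p*O)*h = -677/1521*(-63)*(-39) = (4739/169)*(-39) = -14217/13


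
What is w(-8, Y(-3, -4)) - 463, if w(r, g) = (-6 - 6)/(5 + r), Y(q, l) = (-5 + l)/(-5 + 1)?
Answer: -459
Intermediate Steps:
Y(q, l) = 5/4 - l/4 (Y(q, l) = (-5 + l)/(-4) = (-5 + l)*(-¼) = 5/4 - l/4)
w(r, g) = -12/(5 + r)
w(-8, Y(-3, -4)) - 463 = -12/(5 - 8) - 463 = -12/(-3) - 463 = -12*(-⅓) - 463 = 4 - 463 = -459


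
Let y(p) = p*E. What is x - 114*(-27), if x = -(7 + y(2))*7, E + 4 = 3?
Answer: 3043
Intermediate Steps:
E = -1 (E = -4 + 3 = -1)
y(p) = -p (y(p) = p*(-1) = -p)
x = -35 (x = -(7 - 1*2)*7 = -(7 - 2)*7 = -5*7 = -1*35 = -35)
x - 114*(-27) = -35 - 114*(-27) = -35 + 3078 = 3043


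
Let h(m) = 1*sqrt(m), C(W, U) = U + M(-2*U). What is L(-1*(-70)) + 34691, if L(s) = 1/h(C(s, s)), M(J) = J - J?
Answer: 34691 + sqrt(70)/70 ≈ 34691.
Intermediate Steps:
M(J) = 0
C(W, U) = U (C(W, U) = U + 0 = U)
h(m) = sqrt(m)
L(s) = 1/sqrt(s) (L(s) = 1/(sqrt(s)) = 1/sqrt(s))
L(-1*(-70)) + 34691 = 1/sqrt(-1*(-70)) + 34691 = 1/sqrt(70) + 34691 = sqrt(70)/70 + 34691 = 34691 + sqrt(70)/70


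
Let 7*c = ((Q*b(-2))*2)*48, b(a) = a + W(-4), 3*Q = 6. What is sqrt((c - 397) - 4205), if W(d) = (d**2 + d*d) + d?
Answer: I*sqrt(190554)/7 ≈ 62.361*I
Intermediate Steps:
W(d) = d + 2*d**2 (W(d) = (d**2 + d**2) + d = 2*d**2 + d = d + 2*d**2)
Q = 2 (Q = (1/3)*6 = 2)
b(a) = 28 + a (b(a) = a - 4*(1 + 2*(-4)) = a - 4*(1 - 8) = a - 4*(-7) = a + 28 = 28 + a)
c = 4992/7 (c = (((2*(28 - 2))*2)*48)/7 = (((2*26)*2)*48)/7 = ((52*2)*48)/7 = (104*48)/7 = (1/7)*4992 = 4992/7 ≈ 713.14)
sqrt((c - 397) - 4205) = sqrt((4992/7 - 397) - 4205) = sqrt(2213/7 - 4205) = sqrt(-27222/7) = I*sqrt(190554)/7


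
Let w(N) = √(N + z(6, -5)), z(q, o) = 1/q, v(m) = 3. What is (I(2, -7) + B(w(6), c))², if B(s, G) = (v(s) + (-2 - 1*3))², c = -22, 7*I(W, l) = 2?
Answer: 900/49 ≈ 18.367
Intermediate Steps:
I(W, l) = 2/7 (I(W, l) = (⅐)*2 = 2/7)
w(N) = √(⅙ + N) (w(N) = √(N + 1/6) = √(N + ⅙) = √(⅙ + N))
B(s, G) = 4 (B(s, G) = (3 + (-2 - 1*3))² = (3 + (-2 - 3))² = (3 - 5)² = (-2)² = 4)
(I(2, -7) + B(w(6), c))² = (2/7 + 4)² = (30/7)² = 900/49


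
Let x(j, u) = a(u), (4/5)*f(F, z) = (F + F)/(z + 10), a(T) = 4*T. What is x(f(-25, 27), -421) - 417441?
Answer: -419125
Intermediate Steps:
f(F, z) = 5*F/(2*(10 + z)) (f(F, z) = 5*((F + F)/(z + 10))/4 = 5*((2*F)/(10 + z))/4 = 5*(2*F/(10 + z))/4 = 5*F/(2*(10 + z)))
x(j, u) = 4*u
x(f(-25, 27), -421) - 417441 = 4*(-421) - 417441 = -1684 - 417441 = -419125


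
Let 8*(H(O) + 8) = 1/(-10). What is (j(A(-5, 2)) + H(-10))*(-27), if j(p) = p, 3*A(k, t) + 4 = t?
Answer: 18747/80 ≈ 234.34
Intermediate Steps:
A(k, t) = -4/3 + t/3
H(O) = -641/80 (H(O) = -8 + (⅛)/(-10) = -8 + (⅛)*(-⅒) = -8 - 1/80 = -641/80)
(j(A(-5, 2)) + H(-10))*(-27) = ((-4/3 + (⅓)*2) - 641/80)*(-27) = ((-4/3 + ⅔) - 641/80)*(-27) = (-⅔ - 641/80)*(-27) = -2083/240*(-27) = 18747/80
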